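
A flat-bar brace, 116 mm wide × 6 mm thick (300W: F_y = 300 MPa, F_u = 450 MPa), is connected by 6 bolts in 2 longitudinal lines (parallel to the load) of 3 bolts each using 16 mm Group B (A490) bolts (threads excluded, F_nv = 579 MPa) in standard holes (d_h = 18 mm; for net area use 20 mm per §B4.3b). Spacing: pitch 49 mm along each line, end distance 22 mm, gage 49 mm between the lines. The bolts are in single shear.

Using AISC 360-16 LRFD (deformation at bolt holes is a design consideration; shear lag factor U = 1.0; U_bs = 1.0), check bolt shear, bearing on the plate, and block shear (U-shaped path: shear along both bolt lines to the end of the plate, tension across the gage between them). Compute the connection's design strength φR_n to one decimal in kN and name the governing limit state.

228.8 kN (block shear governs)

Bolt shear: A_b = π(16)²/4 = 201.06 mm². φR_n = 0.75 × 579 × 201.06 × 6 × 1 = 523.9 kN.
Bearing (6 mm plate, F_u = 450 MPa): end bolts L_c = 22 − 18/2 = 13, R_n = min(1.2×13×6×450, 2.4×16×6×450) = 42.12 kN/bolt; interior L_c = 49 − 18 = 31, R_n = 100.44 kN/bolt. φR_n = 0.75 × (2×42.12 + 4×100.44) = 364.5 kN.
Block shear: shear path 2×[22+2×49] = 2×120 mm, A_gv = 1440, A_nv = 2×(120 − 2.5×20)×6 = 840 mm²; tension across gage: (49 − 1×20)×6 = 174 mm². R_n = min(0.6×450×840, 0.6×300×1440) + 1.0×450×174 = min(226.8, 259.2) + 78.3 = 305.1 kN. φR_n = 0.75 × 305.1 = 228.8 kN.
Governing: min(523.9, 364.5, 228.8) = 228.8 kN → block shear.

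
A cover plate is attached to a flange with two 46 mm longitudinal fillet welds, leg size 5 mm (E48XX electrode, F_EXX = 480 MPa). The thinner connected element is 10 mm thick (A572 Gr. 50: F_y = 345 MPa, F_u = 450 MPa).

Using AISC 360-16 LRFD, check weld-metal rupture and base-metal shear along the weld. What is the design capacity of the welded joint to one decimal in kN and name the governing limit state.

Weld metal: throat = 0.707×5 = 3.535 mm, L = 2×46 = 92 mm. φR_n = 0.75 × 0.6 × 480 × 3.535 × 92 = 70.2 kN.
Base metal shear (10 mm plate): yield φR_n = 1.0×0.6×345×10×92 = 190.4 kN; rupture φR_n = 0.75×0.6×450×10×92 = 186.3 kN; take 186.3 kN (rupture).
Governing: min(70.2, 186.3) = 70.2 kN → weld metal.

70.2 kN (weld metal governs)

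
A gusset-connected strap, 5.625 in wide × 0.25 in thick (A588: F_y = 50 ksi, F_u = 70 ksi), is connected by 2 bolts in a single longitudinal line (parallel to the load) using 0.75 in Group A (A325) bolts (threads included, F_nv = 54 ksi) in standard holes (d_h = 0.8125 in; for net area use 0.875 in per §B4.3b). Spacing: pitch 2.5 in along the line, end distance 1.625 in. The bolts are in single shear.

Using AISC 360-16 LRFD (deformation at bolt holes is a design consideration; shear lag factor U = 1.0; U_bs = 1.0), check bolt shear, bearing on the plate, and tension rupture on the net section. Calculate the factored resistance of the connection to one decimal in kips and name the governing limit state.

35.8 kips (bolt shear governs)

Bolt shear: A_b = π(0.75)²/4 = 0.44179 in². φR_n = 0.75 × 54 × 0.44179 × 2 × 1 = 35.8 kips.
Bearing (0.25 in plate, F_u = 70 ksi): end bolts L_c = 1.625 − 0.8125/2 = 1.21875, R_n = min(1.2×1.21875×0.25×70, 2.4×0.75×0.25×70) = 25.594 kips/bolt; interior L_c = 2.5 − 0.8125 = 1.6875, R_n = 31.5 kips/bolt. φR_n = 0.75 × (1×25.594 + 1×31.5) = 42.8 kips.
Tension rupture (net): A_n = (5.625 − 1×0.875)×0.25 = 1.1875 in² (U = 1.0, A_e = A_n). φR_n = 0.75 × 70 × 1.1875 = 62.3 kips.
Governing: min(35.8, 42.8, 62.3) = 35.8 kips → bolt shear.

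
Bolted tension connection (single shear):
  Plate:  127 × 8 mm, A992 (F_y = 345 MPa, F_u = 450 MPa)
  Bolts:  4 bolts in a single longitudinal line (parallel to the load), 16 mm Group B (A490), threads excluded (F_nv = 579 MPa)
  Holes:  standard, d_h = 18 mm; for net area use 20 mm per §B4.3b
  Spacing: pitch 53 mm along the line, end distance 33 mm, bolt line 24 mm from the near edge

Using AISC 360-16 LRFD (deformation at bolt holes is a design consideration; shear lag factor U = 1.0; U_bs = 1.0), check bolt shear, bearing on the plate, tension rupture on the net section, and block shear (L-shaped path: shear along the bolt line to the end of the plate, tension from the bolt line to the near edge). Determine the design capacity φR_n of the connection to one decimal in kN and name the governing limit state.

Bolt shear: A_b = π(16)²/4 = 201.06 mm². φR_n = 0.75 × 579 × 201.06 × 4 × 1 = 349.2 kN.
Bearing (8 mm plate, F_u = 450 MPa): end bolts L_c = 33 − 18/2 = 24, R_n = min(1.2×24×8×450, 2.4×16×8×450) = 103.68 kN/bolt; interior L_c = 53 − 18 = 35, R_n = 138.24 kN/bolt. φR_n = 0.75 × (1×103.68 + 3×138.24) = 388.8 kN.
Tension rupture (net): A_n = (127 − 1×20)×8 = 856 mm² (U = 1.0, A_e = A_n). φR_n = 0.75 × 450 × 856 = 288.9 kN.
Block shear: shear path 1×[33+3×53] = 1×192 mm, A_gv = 1536, A_nv = 1×(192 − 3.5×20)×8 = 976 mm²; tension to near edge: (24 − 0.5×20)×8 = 112 mm². R_n = min(0.6×450×976, 0.6×345×1536) + 1.0×450×112 = min(263.52, 317.95) + 50.4 = 313.92 kN. φR_n = 0.75 × 313.92 = 235.4 kN.
Governing: min(349.2, 388.8, 288.9, 235.4) = 235.4 kN → block shear.

235.4 kN (block shear governs)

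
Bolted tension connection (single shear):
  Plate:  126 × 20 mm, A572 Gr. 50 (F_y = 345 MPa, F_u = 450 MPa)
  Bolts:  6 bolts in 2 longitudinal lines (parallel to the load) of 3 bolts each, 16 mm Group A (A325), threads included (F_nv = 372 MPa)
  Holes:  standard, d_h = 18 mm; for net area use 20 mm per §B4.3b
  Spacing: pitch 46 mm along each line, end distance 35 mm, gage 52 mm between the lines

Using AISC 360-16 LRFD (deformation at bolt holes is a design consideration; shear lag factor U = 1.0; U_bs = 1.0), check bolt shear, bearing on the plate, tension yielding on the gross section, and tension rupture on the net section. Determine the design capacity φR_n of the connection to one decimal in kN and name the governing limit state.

Bolt shear: A_b = π(16)²/4 = 201.06 mm². φR_n = 0.75 × 372 × 201.06 × 6 × 1 = 336.6 kN.
Bearing (20 mm plate, F_u = 450 MPa): end bolts L_c = 35 − 18/2 = 26, R_n = min(1.2×26×20×450, 2.4×16×20×450) = 280.8 kN/bolt; interior L_c = 46 − 18 = 28, R_n = 302.4 kN/bolt. φR_n = 0.75 × (2×280.8 + 4×302.4) = 1328.4 kN.
Tension yield (gross): A_g = 126×20 = 2520 mm². φR_n = 0.90 × 345 × 2520 = 782.5 kN.
Tension rupture (net): A_n = (126 − 2×20)×20 = 1720 mm² (U = 1.0, A_e = A_n). φR_n = 0.75 × 450 × 1720 = 580.5 kN.
Governing: min(336.6, 1328.4, 782.5, 580.5) = 336.6 kN → bolt shear.

336.6 kN (bolt shear governs)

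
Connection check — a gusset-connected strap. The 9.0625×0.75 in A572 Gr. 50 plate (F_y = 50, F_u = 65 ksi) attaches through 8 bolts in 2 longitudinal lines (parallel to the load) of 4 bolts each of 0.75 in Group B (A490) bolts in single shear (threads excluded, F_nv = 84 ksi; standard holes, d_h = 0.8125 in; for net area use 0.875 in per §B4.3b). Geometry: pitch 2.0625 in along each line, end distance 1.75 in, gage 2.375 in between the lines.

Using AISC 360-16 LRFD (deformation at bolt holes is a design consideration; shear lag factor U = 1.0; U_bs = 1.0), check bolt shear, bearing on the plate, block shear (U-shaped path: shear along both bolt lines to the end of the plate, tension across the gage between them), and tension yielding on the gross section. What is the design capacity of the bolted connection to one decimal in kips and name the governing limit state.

222.7 kips (bolt shear governs)

Bolt shear: A_b = π(0.75)²/4 = 0.44179 in². φR_n = 0.75 × 84 × 0.44179 × 8 × 1 = 222.7 kips.
Bearing (0.75 in plate, F_u = 65 ksi): end bolts L_c = 1.75 − 0.8125/2 = 1.34375, R_n = min(1.2×1.34375×0.75×65, 2.4×0.75×0.75×65) = 78.609 kips/bolt; interior L_c = 2.0625 − 0.8125 = 1.25, R_n = 73.125 kips/bolt. φR_n = 0.75 × (2×78.609 + 6×73.125) = 447.0 kips.
Block shear: shear path 2×[1.75+3×2.0625] = 2×7.9375 in, A_gv = 11.906, A_nv = 2×(7.9375 − 3.5×0.875)×0.75 = 7.3125 in²; tension across gage: (2.375 − 1×0.875)×0.75 = 1.125 in². R_n = min(0.6×65×7.3125, 0.6×50×11.906) + 1.0×65×1.125 = min(285.19, 357.18) + 73.125 = 358.32 kips. φR_n = 0.75 × 358.32 = 268.7 kips.
Tension yield (gross): A_g = 9.0625×0.75 = 6.7969 in². φR_n = 0.90 × 50 × 6.7969 = 305.9 kips.
Governing: min(222.7, 447.0, 268.7, 305.9) = 222.7 kips → bolt shear.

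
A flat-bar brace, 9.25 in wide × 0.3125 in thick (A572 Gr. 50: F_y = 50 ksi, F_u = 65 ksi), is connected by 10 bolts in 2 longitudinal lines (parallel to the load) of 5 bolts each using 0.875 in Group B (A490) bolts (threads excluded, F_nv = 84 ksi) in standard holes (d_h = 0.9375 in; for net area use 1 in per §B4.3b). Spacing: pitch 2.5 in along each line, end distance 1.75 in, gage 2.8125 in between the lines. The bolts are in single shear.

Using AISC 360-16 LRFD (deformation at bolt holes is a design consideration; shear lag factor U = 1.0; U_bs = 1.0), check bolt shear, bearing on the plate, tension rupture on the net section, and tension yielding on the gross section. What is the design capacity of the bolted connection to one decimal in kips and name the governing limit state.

110.4 kips (net-section rupture governs)

Bolt shear: A_b = π(0.875)²/4 = 0.60132 in². φR_n = 0.75 × 84 × 0.60132 × 10 × 1 = 378.8 kips.
Bearing (0.3125 in plate, F_u = 65 ksi): end bolts L_c = 1.75 − 0.9375/2 = 1.28125, R_n = min(1.2×1.28125×0.3125×65, 2.4×0.875×0.3125×65) = 31.23 kips/bolt; interior L_c = 2.5 − 0.9375 = 1.5625, R_n = 38.086 kips/bolt. φR_n = 0.75 × (2×31.23 + 8×38.086) = 275.4 kips.
Tension rupture (net): A_n = (9.25 − 2×1)×0.3125 = 2.2656 in² (U = 1.0, A_e = A_n). φR_n = 0.75 × 65 × 2.2656 = 110.4 kips.
Tension yield (gross): A_g = 9.25×0.3125 = 2.8906 in². φR_n = 0.90 × 50 × 2.8906 = 130.1 kips.
Governing: min(378.8, 275.4, 110.4, 130.1) = 110.4 kips → net-section rupture.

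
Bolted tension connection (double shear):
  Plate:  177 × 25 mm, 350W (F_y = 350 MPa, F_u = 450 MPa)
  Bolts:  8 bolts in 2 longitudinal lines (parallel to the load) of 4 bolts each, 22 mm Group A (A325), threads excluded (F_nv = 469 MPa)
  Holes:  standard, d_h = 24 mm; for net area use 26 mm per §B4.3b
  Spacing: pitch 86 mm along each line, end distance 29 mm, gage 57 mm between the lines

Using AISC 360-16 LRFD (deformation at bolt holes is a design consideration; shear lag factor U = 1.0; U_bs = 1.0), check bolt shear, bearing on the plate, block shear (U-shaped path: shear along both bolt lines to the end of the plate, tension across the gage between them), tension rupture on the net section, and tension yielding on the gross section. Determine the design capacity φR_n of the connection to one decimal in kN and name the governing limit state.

Bolt shear: A_b = π(22)²/4 = 380.13 mm². φR_n = 0.75 × 469 × 380.13 × 8 × 2 = 2139.4 kN.
Bearing (25 mm plate, F_u = 450 MPa): end bolts L_c = 29 − 24/2 = 17, R_n = min(1.2×17×25×450, 2.4×22×25×450) = 229.5 kN/bolt; interior L_c = 86 − 24 = 62, R_n = 594 kN/bolt. φR_n = 0.75 × (2×229.5 + 6×594) = 3017.3 kN.
Block shear: shear path 2×[29+3×86] = 2×287 mm, A_gv = 14350, A_nv = 2×(287 − 3.5×26)×25 = 9800 mm²; tension across gage: (57 − 1×26)×25 = 775 mm². R_n = min(0.6×450×9800, 0.6×350×14350) + 1.0×450×775 = min(2646, 3013.5) + 348.75 = 2994.8 kN. φR_n = 0.75 × 2994.8 = 2246.1 kN.
Tension rupture (net): A_n = (177 − 2×26)×25 = 3125 mm² (U = 1.0, A_e = A_n). φR_n = 0.75 × 450 × 3125 = 1054.7 kN.
Tension yield (gross): A_g = 177×25 = 4425 mm². φR_n = 0.90 × 350 × 4425 = 1393.9 kN.
Governing: min(2139.4, 3017.3, 2246.1, 1054.7, 1393.9) = 1054.7 kN → net-section rupture.

1054.7 kN (net-section rupture governs)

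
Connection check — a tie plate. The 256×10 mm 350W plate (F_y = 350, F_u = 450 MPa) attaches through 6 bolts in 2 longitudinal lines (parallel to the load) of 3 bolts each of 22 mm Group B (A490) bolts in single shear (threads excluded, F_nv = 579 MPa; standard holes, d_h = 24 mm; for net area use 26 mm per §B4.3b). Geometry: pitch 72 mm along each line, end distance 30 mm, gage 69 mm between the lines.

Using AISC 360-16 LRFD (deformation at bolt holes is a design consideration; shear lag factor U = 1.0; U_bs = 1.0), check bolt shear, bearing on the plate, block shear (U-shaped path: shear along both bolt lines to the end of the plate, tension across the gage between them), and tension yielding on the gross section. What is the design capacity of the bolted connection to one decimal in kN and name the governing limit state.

Bolt shear: A_b = π(22)²/4 = 380.13 mm². φR_n = 0.75 × 579 × 380.13 × 6 × 1 = 990.4 kN.
Bearing (10 mm plate, F_u = 450 MPa): end bolts L_c = 30 − 24/2 = 18, R_n = min(1.2×18×10×450, 2.4×22×10×450) = 97.2 kN/bolt; interior L_c = 72 − 24 = 48, R_n = 237.6 kN/bolt. φR_n = 0.75 × (2×97.2 + 4×237.6) = 858.6 kN.
Block shear: shear path 2×[30+2×72] = 2×174 mm, A_gv = 3480, A_nv = 2×(174 − 2.5×26)×10 = 2180 mm²; tension across gage: (69 − 1×26)×10 = 430 mm². R_n = min(0.6×450×2180, 0.6×350×3480) + 1.0×450×430 = min(588.6, 730.8) + 193.5 = 782.1 kN. φR_n = 0.75 × 782.1 = 586.6 kN.
Tension yield (gross): A_g = 256×10 = 2560 mm². φR_n = 0.90 × 350 × 2560 = 806.4 kN.
Governing: min(990.4, 858.6, 586.6, 806.4) = 586.6 kN → block shear.

586.6 kN (block shear governs)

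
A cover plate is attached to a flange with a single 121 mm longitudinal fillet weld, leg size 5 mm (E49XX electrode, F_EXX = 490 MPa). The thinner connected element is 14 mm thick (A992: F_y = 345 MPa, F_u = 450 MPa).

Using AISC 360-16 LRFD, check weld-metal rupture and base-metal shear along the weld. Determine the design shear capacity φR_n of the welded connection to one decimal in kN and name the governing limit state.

94.3 kN (weld metal governs)

Weld metal: throat = 0.707×5 = 3.535 mm, L = 121 mm. φR_n = 0.75 × 0.6 × 490 × 3.535 × 121 = 94.3 kN.
Base metal shear (14 mm plate): yield φR_n = 1.0×0.6×345×14×121 = 350.7 kN; rupture φR_n = 0.75×0.6×450×14×121 = 343.0 kN; take 343.0 kN (rupture).
Governing: min(94.3, 343.0) = 94.3 kN → weld metal.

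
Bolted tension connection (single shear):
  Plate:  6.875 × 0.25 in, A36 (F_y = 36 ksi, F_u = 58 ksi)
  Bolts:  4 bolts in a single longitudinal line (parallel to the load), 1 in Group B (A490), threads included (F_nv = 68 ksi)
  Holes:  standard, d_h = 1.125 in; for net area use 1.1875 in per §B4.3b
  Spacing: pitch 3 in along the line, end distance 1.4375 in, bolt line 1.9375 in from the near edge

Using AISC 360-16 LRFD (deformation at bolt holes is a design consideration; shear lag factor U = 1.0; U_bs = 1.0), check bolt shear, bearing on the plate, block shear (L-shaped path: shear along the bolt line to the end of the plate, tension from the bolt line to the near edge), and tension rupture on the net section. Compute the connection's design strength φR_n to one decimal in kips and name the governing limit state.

55.6 kips (block shear governs)

Bolt shear: A_b = π(1)²/4 = 0.7854 in². φR_n = 0.75 × 68 × 0.7854 × 4 × 1 = 160.2 kips.
Bearing (0.25 in plate, F_u = 58 ksi): end bolts L_c = 1.4375 − 1.125/2 = 0.875, R_n = min(1.2×0.875×0.25×58, 2.4×1×0.25×58) = 15.225 kips/bolt; interior L_c = 3 − 1.125 = 1.875, R_n = 32.625 kips/bolt. φR_n = 0.75 × (1×15.225 + 3×32.625) = 84.8 kips.
Block shear: shear path 1×[1.4375+3×3] = 1×10.4375 in, A_gv = 2.6094, A_nv = 1×(10.4375 − 3.5×1.1875)×0.25 = 1.5703 in²; tension to near edge: (1.9375 − 0.5×1.1875)×0.25 = 0.33594 in². R_n = min(0.6×58×1.5703, 0.6×36×2.6094) + 1.0×58×0.33594 = min(54.646, 56.363) + 19.485 = 74.131 kips. φR_n = 0.75 × 74.131 = 55.6 kips.
Tension rupture (net): A_n = (6.875 − 1×1.1875)×0.25 = 1.4219 in² (U = 1.0, A_e = A_n). φR_n = 0.75 × 58 × 1.4219 = 61.9 kips.
Governing: min(160.2, 84.8, 55.6, 61.9) = 55.6 kips → block shear.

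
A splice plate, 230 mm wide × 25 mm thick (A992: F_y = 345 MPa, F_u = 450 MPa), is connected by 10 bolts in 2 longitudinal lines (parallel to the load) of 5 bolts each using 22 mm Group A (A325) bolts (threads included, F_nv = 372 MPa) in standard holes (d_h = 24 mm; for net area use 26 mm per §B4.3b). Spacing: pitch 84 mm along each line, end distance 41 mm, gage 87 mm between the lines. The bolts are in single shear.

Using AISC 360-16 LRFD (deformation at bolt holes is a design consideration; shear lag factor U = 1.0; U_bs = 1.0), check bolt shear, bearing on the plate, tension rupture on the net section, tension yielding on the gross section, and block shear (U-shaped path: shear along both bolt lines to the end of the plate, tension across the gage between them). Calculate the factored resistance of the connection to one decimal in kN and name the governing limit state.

Bolt shear: A_b = π(22)²/4 = 380.13 mm². φR_n = 0.75 × 372 × 380.13 × 10 × 1 = 1060.6 kN.
Bearing (25 mm plate, F_u = 450 MPa): end bolts L_c = 41 − 24/2 = 29, R_n = min(1.2×29×25×450, 2.4×22×25×450) = 391.5 kN/bolt; interior L_c = 84 − 24 = 60, R_n = 594 kN/bolt. φR_n = 0.75 × (2×391.5 + 8×594) = 4151.3 kN.
Tension rupture (net): A_n = (230 − 2×26)×25 = 4450 mm² (U = 1.0, A_e = A_n). φR_n = 0.75 × 450 × 4450 = 1501.9 kN.
Tension yield (gross): A_g = 230×25 = 5750 mm². φR_n = 0.90 × 345 × 5750 = 1785.4 kN.
Block shear: shear path 2×[41+4×84] = 2×377 mm, A_gv = 18850, A_nv = 2×(377 − 4.5×26)×25 = 13000 mm²; tension across gage: (87 − 1×26)×25 = 1525 mm². R_n = min(0.6×450×13000, 0.6×345×18850) + 1.0×450×1525 = min(3510, 3902) + 686.25 = 4196.3 kN. φR_n = 0.75 × 4196.3 = 3147.2 kN.
Governing: min(1060.6, 4151.3, 1501.9, 1785.4, 3147.2) = 1060.6 kN → bolt shear.

1060.6 kN (bolt shear governs)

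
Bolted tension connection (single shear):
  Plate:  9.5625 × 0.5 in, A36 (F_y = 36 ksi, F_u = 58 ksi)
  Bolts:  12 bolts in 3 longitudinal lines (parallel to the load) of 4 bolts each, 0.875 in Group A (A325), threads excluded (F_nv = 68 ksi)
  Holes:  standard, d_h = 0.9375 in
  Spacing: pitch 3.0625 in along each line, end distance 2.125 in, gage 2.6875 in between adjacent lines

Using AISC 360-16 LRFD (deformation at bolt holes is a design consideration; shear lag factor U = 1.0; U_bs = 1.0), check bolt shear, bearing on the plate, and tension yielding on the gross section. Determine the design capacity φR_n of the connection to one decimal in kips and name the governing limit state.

154.9 kips (gross-section yield governs)

Bolt shear: A_b = π(0.875)²/4 = 0.60132 in². φR_n = 0.75 × 68 × 0.60132 × 12 × 1 = 368.0 kips.
Bearing (0.5 in plate, F_u = 58 ksi): end bolts L_c = 2.125 − 0.9375/2 = 1.65625, R_n = min(1.2×1.65625×0.5×58, 2.4×0.875×0.5×58) = 57.638 kips/bolt; interior L_c = 3.0625 − 0.9375 = 2.125, R_n = 60.9 kips/bolt. φR_n = 0.75 × (3×57.638 + 9×60.9) = 540.8 kips.
Tension yield (gross): A_g = 9.5625×0.5 = 4.7813 in². φR_n = 0.90 × 36 × 4.7813 = 154.9 kips.
Governing: min(368.0, 540.8, 154.9) = 154.9 kips → gross-section yield.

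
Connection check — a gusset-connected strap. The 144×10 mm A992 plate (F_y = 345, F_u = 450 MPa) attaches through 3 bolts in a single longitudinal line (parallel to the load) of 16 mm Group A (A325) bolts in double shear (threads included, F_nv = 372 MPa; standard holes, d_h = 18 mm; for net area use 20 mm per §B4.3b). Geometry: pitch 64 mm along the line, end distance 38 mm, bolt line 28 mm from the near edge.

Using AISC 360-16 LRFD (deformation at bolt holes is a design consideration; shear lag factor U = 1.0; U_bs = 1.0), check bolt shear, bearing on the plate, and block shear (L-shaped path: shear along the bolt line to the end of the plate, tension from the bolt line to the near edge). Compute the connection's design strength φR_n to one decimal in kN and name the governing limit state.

Bolt shear: A_b = π(16)²/4 = 201.06 mm². φR_n = 0.75 × 372 × 201.06 × 3 × 2 = 336.6 kN.
Bearing (10 mm plate, F_u = 450 MPa): end bolts L_c = 38 − 18/2 = 29, R_n = min(1.2×29×10×450, 2.4×16×10×450) = 156.6 kN/bolt; interior L_c = 64 − 18 = 46, R_n = 172.8 kN/bolt. φR_n = 0.75 × (1×156.6 + 2×172.8) = 376.7 kN.
Block shear: shear path 1×[38+2×64] = 1×166 mm, A_gv = 1660, A_nv = 1×(166 − 2.5×20)×10 = 1160 mm²; tension to near edge: (28 − 0.5×20)×10 = 180 mm². R_n = min(0.6×450×1160, 0.6×345×1660) + 1.0×450×180 = min(313.2, 343.62) + 81 = 394.2 kN. φR_n = 0.75 × 394.2 = 295.7 kN.
Governing: min(336.6, 376.7, 295.7) = 295.7 kN → block shear.

295.7 kN (block shear governs)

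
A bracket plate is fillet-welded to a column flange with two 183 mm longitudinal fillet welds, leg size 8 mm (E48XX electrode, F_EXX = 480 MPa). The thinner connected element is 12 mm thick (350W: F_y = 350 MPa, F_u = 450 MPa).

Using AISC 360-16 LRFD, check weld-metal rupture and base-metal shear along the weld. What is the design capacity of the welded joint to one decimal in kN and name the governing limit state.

Weld metal: throat = 0.707×8 = 5.656 mm, L = 2×183 = 366 mm. φR_n = 0.75 × 0.6 × 480 × 5.656 × 366 = 447.1 kN.
Base metal shear (12 mm plate): yield φR_n = 1.0×0.6×350×12×366 = 922.3 kN; rupture φR_n = 0.75×0.6×450×12×366 = 889.4 kN; take 889.4 kN (rupture).
Governing: min(447.1, 889.4) = 447.1 kN → weld metal.

447.1 kN (weld metal governs)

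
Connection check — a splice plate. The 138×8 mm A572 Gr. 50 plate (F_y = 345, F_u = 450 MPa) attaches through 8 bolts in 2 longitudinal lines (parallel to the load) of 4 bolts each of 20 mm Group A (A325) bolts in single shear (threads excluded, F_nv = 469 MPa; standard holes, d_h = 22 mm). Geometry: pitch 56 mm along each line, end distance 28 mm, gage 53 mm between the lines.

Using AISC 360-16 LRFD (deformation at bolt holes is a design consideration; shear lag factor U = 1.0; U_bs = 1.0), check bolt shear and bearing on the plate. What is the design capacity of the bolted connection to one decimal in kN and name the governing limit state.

Bolt shear: A_b = π(20)²/4 = 314.16 mm². φR_n = 0.75 × 469 × 314.16 × 8 × 1 = 884.0 kN.
Bearing (8 mm plate, F_u = 450 MPa): end bolts L_c = 28 − 22/2 = 17, R_n = min(1.2×17×8×450, 2.4×20×8×450) = 73.44 kN/bolt; interior L_c = 56 − 22 = 34, R_n = 146.88 kN/bolt. φR_n = 0.75 × (2×73.44 + 6×146.88) = 771.1 kN.
Governing: min(884.0, 771.1) = 771.1 kN → bearing.

771.1 kN (bearing governs)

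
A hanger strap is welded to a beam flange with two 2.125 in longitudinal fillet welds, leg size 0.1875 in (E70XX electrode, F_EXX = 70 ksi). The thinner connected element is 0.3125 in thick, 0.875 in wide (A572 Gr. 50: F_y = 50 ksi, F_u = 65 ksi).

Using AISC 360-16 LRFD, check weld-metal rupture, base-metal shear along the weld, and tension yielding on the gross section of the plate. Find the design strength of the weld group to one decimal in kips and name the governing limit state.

Weld metal: throat = 0.707×0.1875 = 0.13256 in, L = 2×2.125 = 4.25 in. φR_n = 0.75 × 0.6 × 70 × 0.13256 × 4.25 = 17.7 kips.
Base metal shear (0.3125 in plate): yield φR_n = 1.0×0.6×50×0.3125×4.25 = 39.8 kips; rupture φR_n = 0.75×0.6×65×0.3125×4.25 = 38.8 kips; take 38.8 kips (rupture).
Tension yield (gross): A_g = 0.875×0.3125 = 0.27344 in². φR_n = 0.90 × 50 × 0.27344 = 12.3 kips.
Governing: min(17.7, 38.8, 12.3) = 12.3 kips → gross-section yield.

12.3 kips (gross-section yield governs)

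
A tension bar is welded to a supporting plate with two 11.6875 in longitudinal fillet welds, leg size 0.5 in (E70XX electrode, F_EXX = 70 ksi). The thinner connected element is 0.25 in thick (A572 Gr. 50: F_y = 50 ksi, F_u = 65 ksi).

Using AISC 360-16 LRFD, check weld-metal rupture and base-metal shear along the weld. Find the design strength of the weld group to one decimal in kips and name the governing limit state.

170.9 kips (base-metal shear governs)

Weld metal: throat = 0.707×0.5 = 0.3535 in, L = 2×11.6875 = 23.375 in. φR_n = 0.75 × 0.6 × 70 × 0.3535 × 23.375 = 260.3 kips.
Base metal shear (0.25 in plate): yield φR_n = 1.0×0.6×50×0.25×23.375 = 175.3 kips; rupture φR_n = 0.75×0.6×65×0.25×23.375 = 170.9 kips; take 170.9 kips (rupture).
Governing: min(260.3, 170.9) = 170.9 kips → base-metal shear.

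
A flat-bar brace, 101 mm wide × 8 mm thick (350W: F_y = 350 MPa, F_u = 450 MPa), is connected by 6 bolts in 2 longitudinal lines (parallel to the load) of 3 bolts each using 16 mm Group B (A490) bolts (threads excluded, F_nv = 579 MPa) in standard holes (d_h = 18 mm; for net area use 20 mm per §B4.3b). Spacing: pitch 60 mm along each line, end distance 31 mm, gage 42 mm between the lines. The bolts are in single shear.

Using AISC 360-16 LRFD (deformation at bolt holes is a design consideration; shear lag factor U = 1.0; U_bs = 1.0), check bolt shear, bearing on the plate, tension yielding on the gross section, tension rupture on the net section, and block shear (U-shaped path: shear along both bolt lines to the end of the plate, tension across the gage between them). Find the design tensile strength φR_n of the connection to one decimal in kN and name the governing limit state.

164.7 kN (net-section rupture governs)

Bolt shear: A_b = π(16)²/4 = 201.06 mm². φR_n = 0.75 × 579 × 201.06 × 6 × 1 = 523.9 kN.
Bearing (8 mm plate, F_u = 450 MPa): end bolts L_c = 31 − 18/2 = 22, R_n = min(1.2×22×8×450, 2.4×16×8×450) = 95.04 kN/bolt; interior L_c = 60 − 18 = 42, R_n = 138.24 kN/bolt. φR_n = 0.75 × (2×95.04 + 4×138.24) = 557.3 kN.
Tension yield (gross): A_g = 101×8 = 808 mm². φR_n = 0.90 × 350 × 808 = 254.5 kN.
Tension rupture (net): A_n = (101 − 2×20)×8 = 488 mm² (U = 1.0, A_e = A_n). φR_n = 0.75 × 450 × 488 = 164.7 kN.
Block shear: shear path 2×[31+2×60] = 2×151 mm, A_gv = 2416, A_nv = 2×(151 − 2.5×20)×8 = 1616 mm²; tension across gage: (42 − 1×20)×8 = 176 mm². R_n = min(0.6×450×1616, 0.6×350×2416) + 1.0×450×176 = min(436.32, 507.36) + 79.2 = 515.52 kN. φR_n = 0.75 × 515.52 = 386.6 kN.
Governing: min(523.9, 557.3, 254.5, 164.7, 386.6) = 164.7 kN → net-section rupture.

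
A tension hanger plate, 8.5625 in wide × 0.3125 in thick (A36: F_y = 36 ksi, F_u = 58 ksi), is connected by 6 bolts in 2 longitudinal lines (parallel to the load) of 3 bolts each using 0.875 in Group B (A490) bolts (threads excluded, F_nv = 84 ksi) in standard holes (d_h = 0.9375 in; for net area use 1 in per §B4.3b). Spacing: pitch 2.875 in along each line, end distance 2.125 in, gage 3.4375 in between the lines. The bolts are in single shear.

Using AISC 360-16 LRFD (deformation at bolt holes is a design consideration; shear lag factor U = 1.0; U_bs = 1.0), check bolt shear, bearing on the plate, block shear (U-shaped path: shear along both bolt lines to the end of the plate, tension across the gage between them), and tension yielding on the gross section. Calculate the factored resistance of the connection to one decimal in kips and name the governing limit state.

86.7 kips (gross-section yield governs)

Bolt shear: A_b = π(0.875)²/4 = 0.60132 in². φR_n = 0.75 × 84 × 0.60132 × 6 × 1 = 227.3 kips.
Bearing (0.3125 in plate, F_u = 58 ksi): end bolts L_c = 2.125 − 0.9375/2 = 1.65625, R_n = min(1.2×1.65625×0.3125×58, 2.4×0.875×0.3125×58) = 36.023 kips/bolt; interior L_c = 2.875 − 0.9375 = 1.9375, R_n = 38.063 kips/bolt. φR_n = 0.75 × (2×36.023 + 4×38.063) = 168.2 kips.
Block shear: shear path 2×[2.125+2×2.875] = 2×7.875 in, A_gv = 4.9219, A_nv = 2×(7.875 − 2.5×1)×0.3125 = 3.3594 in²; tension across gage: (3.4375 − 1×1)×0.3125 = 0.76172 in². R_n = min(0.6×58×3.3594, 0.6×36×4.9219) + 1.0×58×0.76172 = min(116.91, 106.31) + 44.18 = 150.49 kips. φR_n = 0.75 × 150.49 = 112.9 kips.
Tension yield (gross): A_g = 8.5625×0.3125 = 2.6758 in². φR_n = 0.90 × 36 × 2.6758 = 86.7 kips.
Governing: min(227.3, 168.2, 112.9, 86.7) = 86.7 kips → gross-section yield.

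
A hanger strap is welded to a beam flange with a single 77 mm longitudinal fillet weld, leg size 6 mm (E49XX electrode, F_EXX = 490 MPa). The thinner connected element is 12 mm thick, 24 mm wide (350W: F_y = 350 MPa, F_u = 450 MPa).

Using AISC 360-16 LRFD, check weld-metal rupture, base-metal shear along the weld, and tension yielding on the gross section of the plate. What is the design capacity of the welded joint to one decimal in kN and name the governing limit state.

Weld metal: throat = 0.707×6 = 4.242 mm, L = 77 mm. φR_n = 0.75 × 0.6 × 490 × 4.242 × 77 = 72.0 kN.
Base metal shear (12 mm plate): yield φR_n = 1.0×0.6×350×12×77 = 194.0 kN; rupture φR_n = 0.75×0.6×450×12×77 = 187.1 kN; take 187.1 kN (rupture).
Tension yield (gross): A_g = 24×12 = 288 mm². φR_n = 0.90 × 350 × 288 = 90.7 kN.
Governing: min(72.0, 187.1, 90.7) = 72.0 kN → weld metal.

72.0 kN (weld metal governs)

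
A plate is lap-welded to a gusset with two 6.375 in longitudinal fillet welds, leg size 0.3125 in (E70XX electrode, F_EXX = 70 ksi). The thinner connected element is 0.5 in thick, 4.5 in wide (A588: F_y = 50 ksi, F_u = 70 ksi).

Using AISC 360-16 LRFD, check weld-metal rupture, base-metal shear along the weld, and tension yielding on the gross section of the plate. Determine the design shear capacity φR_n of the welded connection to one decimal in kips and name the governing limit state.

Weld metal: throat = 0.707×0.3125 = 0.22094 in, L = 2×6.375 = 12.75 in. φR_n = 0.75 × 0.6 × 70 × 0.22094 × 12.75 = 88.7 kips.
Base metal shear (0.5 in plate): yield φR_n = 1.0×0.6×50×0.5×12.75 = 191.3 kips; rupture φR_n = 0.75×0.6×70×0.5×12.75 = 200.8 kips; take 191.3 kips (yield).
Tension yield (gross): A_g = 4.5×0.5 = 2.25 in². φR_n = 0.90 × 50 × 2.25 = 101.3 kips.
Governing: min(88.7, 191.3, 101.3) = 88.7 kips → weld metal.

88.7 kips (weld metal governs)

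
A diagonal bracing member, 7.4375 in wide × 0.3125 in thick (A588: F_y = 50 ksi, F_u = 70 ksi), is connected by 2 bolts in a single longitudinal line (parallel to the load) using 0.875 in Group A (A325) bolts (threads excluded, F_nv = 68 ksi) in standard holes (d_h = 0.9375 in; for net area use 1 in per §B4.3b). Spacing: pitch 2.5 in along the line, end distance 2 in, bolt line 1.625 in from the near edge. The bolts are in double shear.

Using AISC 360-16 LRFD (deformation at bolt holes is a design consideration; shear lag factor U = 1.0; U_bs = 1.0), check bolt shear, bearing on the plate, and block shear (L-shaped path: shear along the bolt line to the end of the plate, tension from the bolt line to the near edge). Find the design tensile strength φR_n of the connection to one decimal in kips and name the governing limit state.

Bolt shear: A_b = π(0.875)²/4 = 0.60132 in². φR_n = 0.75 × 68 × 0.60132 × 2 × 2 = 122.7 kips.
Bearing (0.3125 in plate, F_u = 70 ksi): end bolts L_c = 2 − 0.9375/2 = 1.53125, R_n = min(1.2×1.53125×0.3125×70, 2.4×0.875×0.3125×70) = 40.195 kips/bolt; interior L_c = 2.5 − 0.9375 = 1.5625, R_n = 41.016 kips/bolt. φR_n = 0.75 × (1×40.195 + 1×41.016) = 60.9 kips.
Block shear: shear path 1×[2+1×2.5] = 1×4.5 in, A_gv = 1.4063, A_nv = 1×(4.5 − 1.5×1)×0.3125 = 0.9375 in²; tension to near edge: (1.625 − 0.5×1)×0.3125 = 0.35156 in². R_n = min(0.6×70×0.9375, 0.6×50×1.4063) + 1.0×70×0.35156 = min(39.375, 42.189) + 24.609 = 63.984 kips. φR_n = 0.75 × 63.984 = 48.0 kips.
Governing: min(122.7, 60.9, 48.0) = 48.0 kips → block shear.

48.0 kips (block shear governs)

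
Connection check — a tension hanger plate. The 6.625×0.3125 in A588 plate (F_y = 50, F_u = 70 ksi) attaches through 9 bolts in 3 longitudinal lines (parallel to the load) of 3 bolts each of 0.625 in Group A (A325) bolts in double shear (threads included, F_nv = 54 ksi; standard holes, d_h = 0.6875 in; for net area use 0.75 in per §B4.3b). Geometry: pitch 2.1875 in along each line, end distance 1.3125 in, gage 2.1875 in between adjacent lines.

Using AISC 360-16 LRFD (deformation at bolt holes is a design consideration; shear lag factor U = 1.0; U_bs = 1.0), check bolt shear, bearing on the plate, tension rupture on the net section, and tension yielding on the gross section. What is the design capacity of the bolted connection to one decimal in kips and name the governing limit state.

71.8 kips (net-section rupture governs)

Bolt shear: A_b = π(0.625)²/4 = 0.3068 in². φR_n = 0.75 × 54 × 0.3068 × 9 × 2 = 223.7 kips.
Bearing (0.3125 in plate, F_u = 70 ksi): end bolts L_c = 1.3125 − 0.6875/2 = 0.96875, R_n = min(1.2×0.96875×0.3125×70, 2.4×0.625×0.3125×70) = 25.43 kips/bolt; interior L_c = 2.1875 − 0.6875 = 1.5, R_n = 32.813 kips/bolt. φR_n = 0.75 × (3×25.43 + 6×32.813) = 204.9 kips.
Tension rupture (net): A_n = (6.625 − 3×0.75)×0.3125 = 1.3672 in² (U = 1.0, A_e = A_n). φR_n = 0.75 × 70 × 1.3672 = 71.8 kips.
Tension yield (gross): A_g = 6.625×0.3125 = 2.0703 in². φR_n = 0.90 × 50 × 2.0703 = 93.2 kips.
Governing: min(223.7, 204.9, 71.8, 93.2) = 71.8 kips → net-section rupture.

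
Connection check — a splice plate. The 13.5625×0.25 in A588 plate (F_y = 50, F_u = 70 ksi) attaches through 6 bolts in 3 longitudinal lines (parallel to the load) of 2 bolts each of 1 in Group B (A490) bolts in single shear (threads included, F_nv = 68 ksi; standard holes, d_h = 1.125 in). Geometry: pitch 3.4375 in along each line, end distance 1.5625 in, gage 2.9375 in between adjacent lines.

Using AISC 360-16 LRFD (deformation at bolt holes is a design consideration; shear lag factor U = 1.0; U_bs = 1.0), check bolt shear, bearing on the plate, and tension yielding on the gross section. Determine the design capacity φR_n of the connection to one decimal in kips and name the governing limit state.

Bolt shear: A_b = π(1)²/4 = 0.7854 in². φR_n = 0.75 × 68 × 0.7854 × 6 × 1 = 240.3 kips.
Bearing (0.25 in plate, F_u = 70 ksi): end bolts L_c = 1.5625 − 1.125/2 = 1, R_n = min(1.2×1×0.25×70, 2.4×1×0.25×70) = 21 kips/bolt; interior L_c = 3.4375 − 1.125 = 2.3125, R_n = 42 kips/bolt. φR_n = 0.75 × (3×21 + 3×42) = 141.8 kips.
Tension yield (gross): A_g = 13.5625×0.25 = 3.3906 in². φR_n = 0.90 × 50 × 3.3906 = 152.6 kips.
Governing: min(240.3, 141.8, 152.6) = 141.8 kips → bearing.

141.8 kips (bearing governs)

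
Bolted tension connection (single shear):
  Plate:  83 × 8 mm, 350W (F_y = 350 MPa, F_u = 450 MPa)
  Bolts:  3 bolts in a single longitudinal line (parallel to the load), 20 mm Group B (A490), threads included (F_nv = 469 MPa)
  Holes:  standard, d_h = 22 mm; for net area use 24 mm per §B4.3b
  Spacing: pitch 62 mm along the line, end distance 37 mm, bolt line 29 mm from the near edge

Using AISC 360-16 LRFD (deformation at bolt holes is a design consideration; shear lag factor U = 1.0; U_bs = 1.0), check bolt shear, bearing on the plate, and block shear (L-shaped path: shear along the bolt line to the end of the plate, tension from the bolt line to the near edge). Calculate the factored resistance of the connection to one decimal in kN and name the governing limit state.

Bolt shear: A_b = π(20)²/4 = 314.16 mm². φR_n = 0.75 × 469 × 314.16 × 3 × 1 = 331.5 kN.
Bearing (8 mm plate, F_u = 450 MPa): end bolts L_c = 37 − 22/2 = 26, R_n = min(1.2×26×8×450, 2.4×20×8×450) = 112.32 kN/bolt; interior L_c = 62 − 22 = 40, R_n = 172.8 kN/bolt. φR_n = 0.75 × (1×112.32 + 2×172.8) = 343.4 kN.
Block shear: shear path 1×[37+2×62] = 1×161 mm, A_gv = 1288, A_nv = 1×(161 − 2.5×24)×8 = 808 mm²; tension to near edge: (29 − 0.5×24)×8 = 136 mm². R_n = min(0.6×450×808, 0.6×350×1288) + 1.0×450×136 = min(218.16, 270.48) + 61.2 = 279.36 kN. φR_n = 0.75 × 279.36 = 209.5 kN.
Governing: min(331.5, 343.4, 209.5) = 209.5 kN → block shear.

209.5 kN (block shear governs)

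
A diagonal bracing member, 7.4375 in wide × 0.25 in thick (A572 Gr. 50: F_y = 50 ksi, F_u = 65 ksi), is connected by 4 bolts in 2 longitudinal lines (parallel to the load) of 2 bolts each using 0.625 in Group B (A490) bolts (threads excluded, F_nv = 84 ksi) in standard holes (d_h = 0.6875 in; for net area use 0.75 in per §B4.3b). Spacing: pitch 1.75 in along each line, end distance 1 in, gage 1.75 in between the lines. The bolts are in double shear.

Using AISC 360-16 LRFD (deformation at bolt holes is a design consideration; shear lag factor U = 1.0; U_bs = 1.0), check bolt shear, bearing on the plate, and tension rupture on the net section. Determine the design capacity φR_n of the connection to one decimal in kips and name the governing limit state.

50.3 kips (bearing governs)

Bolt shear: A_b = π(0.625)²/4 = 0.3068 in². φR_n = 0.75 × 84 × 0.3068 × 4 × 2 = 154.6 kips.
Bearing (0.25 in plate, F_u = 65 ksi): end bolts L_c = 1 − 0.6875/2 = 0.65625, R_n = min(1.2×0.65625×0.25×65, 2.4×0.625×0.25×65) = 12.797 kips/bolt; interior L_c = 1.75 − 0.6875 = 1.0625, R_n = 20.719 kips/bolt. φR_n = 0.75 × (2×12.797 + 2×20.719) = 50.3 kips.
Tension rupture (net): A_n = (7.4375 − 2×0.75)×0.25 = 1.4844 in² (U = 1.0, A_e = A_n). φR_n = 0.75 × 65 × 1.4844 = 72.4 kips.
Governing: min(154.6, 50.3, 72.4) = 50.3 kips → bearing.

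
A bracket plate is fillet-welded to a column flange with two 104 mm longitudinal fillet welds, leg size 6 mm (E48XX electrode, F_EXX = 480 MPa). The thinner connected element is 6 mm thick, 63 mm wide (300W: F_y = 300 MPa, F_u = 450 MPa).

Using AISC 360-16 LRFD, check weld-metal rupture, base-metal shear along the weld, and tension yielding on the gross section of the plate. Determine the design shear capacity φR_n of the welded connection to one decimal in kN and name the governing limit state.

102.1 kN (gross-section yield governs)

Weld metal: throat = 0.707×6 = 4.242 mm, L = 2×104 = 208 mm. φR_n = 0.75 × 0.6 × 480 × 4.242 × 208 = 190.6 kN.
Base metal shear (6 mm plate): yield φR_n = 1.0×0.6×300×6×208 = 224.6 kN; rupture φR_n = 0.75×0.6×450×6×208 = 252.7 kN; take 224.6 kN (yield).
Tension yield (gross): A_g = 63×6 = 378 mm². φR_n = 0.90 × 300 × 378 = 102.1 kN.
Governing: min(190.6, 224.6, 102.1) = 102.1 kN → gross-section yield.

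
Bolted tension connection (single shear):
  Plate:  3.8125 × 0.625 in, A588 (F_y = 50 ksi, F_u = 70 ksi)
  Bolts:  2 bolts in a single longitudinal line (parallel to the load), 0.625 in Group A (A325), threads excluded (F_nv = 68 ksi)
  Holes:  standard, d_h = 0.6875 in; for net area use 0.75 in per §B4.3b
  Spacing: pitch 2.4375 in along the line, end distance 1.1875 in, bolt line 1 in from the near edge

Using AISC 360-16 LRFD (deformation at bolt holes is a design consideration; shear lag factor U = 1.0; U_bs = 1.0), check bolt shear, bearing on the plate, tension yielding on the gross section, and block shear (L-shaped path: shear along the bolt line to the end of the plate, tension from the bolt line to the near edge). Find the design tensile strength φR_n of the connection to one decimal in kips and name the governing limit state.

Bolt shear: A_b = π(0.625)²/4 = 0.3068 in². φR_n = 0.75 × 68 × 0.3068 × 2 × 1 = 31.3 kips.
Bearing (0.625 in plate, F_u = 70 ksi): end bolts L_c = 1.1875 − 0.6875/2 = 0.84375, R_n = min(1.2×0.84375×0.625×70, 2.4×0.625×0.625×70) = 44.297 kips/bolt; interior L_c = 2.4375 − 0.6875 = 1.75, R_n = 65.625 kips/bolt. φR_n = 0.75 × (1×44.297 + 1×65.625) = 82.4 kips.
Tension yield (gross): A_g = 3.8125×0.625 = 2.3828 in². φR_n = 0.90 × 50 × 2.3828 = 107.2 kips.
Block shear: shear path 1×[1.1875+1×2.4375] = 1×3.625 in, A_gv = 2.2656, A_nv = 1×(3.625 − 1.5×0.75)×0.625 = 1.5625 in²; tension to near edge: (1 − 0.5×0.75)×0.625 = 0.39063 in². R_n = min(0.6×70×1.5625, 0.6×50×2.2656) + 1.0×70×0.39063 = min(65.625, 67.968) + 27.344 = 92.969 kips. φR_n = 0.75 × 92.969 = 69.7 kips.
Governing: min(31.3, 82.4, 107.2, 69.7) = 31.3 kips → bolt shear.

31.3 kips (bolt shear governs)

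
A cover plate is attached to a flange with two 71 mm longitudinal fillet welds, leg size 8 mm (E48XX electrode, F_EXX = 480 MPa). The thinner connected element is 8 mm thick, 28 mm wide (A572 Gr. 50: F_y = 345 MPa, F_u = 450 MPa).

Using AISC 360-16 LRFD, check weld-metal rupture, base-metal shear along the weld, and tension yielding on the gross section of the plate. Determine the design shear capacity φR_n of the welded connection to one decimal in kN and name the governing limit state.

69.6 kN (gross-section yield governs)

Weld metal: throat = 0.707×8 = 5.656 mm, L = 2×71 = 142 mm. φR_n = 0.75 × 0.6 × 480 × 5.656 × 142 = 173.5 kN.
Base metal shear (8 mm plate): yield φR_n = 1.0×0.6×345×8×142 = 235.2 kN; rupture φR_n = 0.75×0.6×450×8×142 = 230.0 kN; take 230.0 kN (rupture).
Tension yield (gross): A_g = 28×8 = 224 mm². φR_n = 0.90 × 345 × 224 = 69.6 kN.
Governing: min(173.5, 230.0, 69.6) = 69.6 kN → gross-section yield.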